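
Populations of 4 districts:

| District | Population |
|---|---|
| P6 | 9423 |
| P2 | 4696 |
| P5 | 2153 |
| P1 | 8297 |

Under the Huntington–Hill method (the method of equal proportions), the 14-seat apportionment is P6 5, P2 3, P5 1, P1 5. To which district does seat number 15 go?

Priority for the next seat is population ÷ (√(s·(s+1))).
Priorities: P6 1720.397, P2 1355.618, P5 1522.401, P1 1514.818.
Highest priority: P6.

P6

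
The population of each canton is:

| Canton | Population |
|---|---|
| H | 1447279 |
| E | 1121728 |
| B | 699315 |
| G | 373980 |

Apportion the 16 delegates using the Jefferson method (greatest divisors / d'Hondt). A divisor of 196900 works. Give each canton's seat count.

H 7, E 5, B 3, G 1

With modified divisor 196900: modified quotas H 7.350, E 5.697, B 3.552, G 1.899.
Rounding down: H 7, E 5, B 3, G 1 (total 16).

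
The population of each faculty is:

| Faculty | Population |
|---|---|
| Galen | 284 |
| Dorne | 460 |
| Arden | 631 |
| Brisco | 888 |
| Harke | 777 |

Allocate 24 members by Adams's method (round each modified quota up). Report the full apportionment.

Standard divisor 3040/24 ≈ 126.667; standard quotas: Galen 2.242, Dorne 3.632, Arden 4.982, Brisco 7.011, Harke 6.134.
Rounding up gives 3, 4, 5, 8, 7 = 27 seats, so the divisor must be adjusted.
With modified divisor 145: modified quotas Galen 1.959, Dorne 3.172, Arden 4.352, Brisco 6.124, Harke 5.359.
Rounding up: Galen 2, Dorne 4, Arden 5, Brisco 7, Harke 6 (total 24).

Galen 2, Dorne 4, Arden 5, Brisco 7, Harke 6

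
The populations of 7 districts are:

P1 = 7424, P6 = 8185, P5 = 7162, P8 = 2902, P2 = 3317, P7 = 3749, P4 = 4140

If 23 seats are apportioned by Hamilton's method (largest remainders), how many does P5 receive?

Standard divisor: 36879 ÷ 23 ≈ 1603.435.
Standard quotas: P1 4.6301, P6 5.1047, P5 4.4667, P8 1.8099, P2 2.0687, P7 2.3381, P4 2.5820.
Lower quotas: P1 4, P6 5, P5 4, P8 1, P2 2, P7 2, P4 2 (sum 20, leaving 3 seats).
Remainders in descending order: P8 0.8099, P1 0.6301, P4 0.5820, P5 0.4667, P7 0.3381, P6 0.1047, P2 0.0687.
Largest remainders: P8, P1, P4 receive the extra seats.
P5 receives 4.

4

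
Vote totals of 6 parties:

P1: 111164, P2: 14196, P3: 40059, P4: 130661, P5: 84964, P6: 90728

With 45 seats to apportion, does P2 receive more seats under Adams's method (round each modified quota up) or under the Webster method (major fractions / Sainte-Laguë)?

Adams: P1 10, P2 2, P3 4, P4 12, P5 8, P6 9.
Webster: P1 11, P2 1, P3 4, P4 12, P5 8, P6 9.
P2 gets 2 under Adams and 1 under Webster.

Adams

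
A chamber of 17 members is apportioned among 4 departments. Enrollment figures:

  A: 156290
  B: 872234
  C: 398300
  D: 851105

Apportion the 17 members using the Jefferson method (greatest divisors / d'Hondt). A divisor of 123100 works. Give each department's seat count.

With modified divisor 123100: modified quotas A 1.270, B 7.086, C 3.236, D 6.914.
Rounding down: A 1, B 7, C 3, D 6 (total 17).

A 1, B 7, C 3, D 6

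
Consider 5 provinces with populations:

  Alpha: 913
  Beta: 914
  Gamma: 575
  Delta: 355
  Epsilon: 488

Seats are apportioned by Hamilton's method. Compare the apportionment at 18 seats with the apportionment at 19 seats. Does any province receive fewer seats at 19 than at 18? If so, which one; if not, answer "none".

At 18 seats: Alpha 5, Beta 5, Gamma 3, Delta 2, Epsilon 3.
At 19 seats: Alpha 5, Beta 5, Gamma 4, Delta 2, Epsilon 3.
No province's allocation decreased.

none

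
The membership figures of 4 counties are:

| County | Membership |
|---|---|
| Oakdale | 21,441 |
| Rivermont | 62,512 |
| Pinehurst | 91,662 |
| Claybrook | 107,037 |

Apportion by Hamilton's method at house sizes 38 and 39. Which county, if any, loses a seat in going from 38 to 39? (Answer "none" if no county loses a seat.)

Rivermont

At 38 seats: Oakdale 3, Rivermont 9, Pinehurst 12, Claybrook 14.
At 39 seats: Oakdale 3, Rivermont 8, Pinehurst 13, Claybrook 15.
Rivermont drops from 9 to 8.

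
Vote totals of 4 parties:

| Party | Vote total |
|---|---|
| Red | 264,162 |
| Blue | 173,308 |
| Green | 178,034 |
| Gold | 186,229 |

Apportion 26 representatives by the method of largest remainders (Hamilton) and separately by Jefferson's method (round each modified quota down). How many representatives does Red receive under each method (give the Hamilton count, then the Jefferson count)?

Hamilton: Red 8, Blue 6, Green 6, Gold 6.
Jefferson: Red 9, Blue 5, Green 6, Gold 6.
Red gets 8 under Hamilton and 9 under Jefferson.

8 and 9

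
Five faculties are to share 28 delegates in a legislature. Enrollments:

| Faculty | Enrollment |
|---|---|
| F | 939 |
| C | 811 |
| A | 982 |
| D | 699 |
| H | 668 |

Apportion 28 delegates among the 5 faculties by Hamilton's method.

Total 4099; standard divisor 4099/28 ≈ 146.393.
Standard quotas: F 6.414, C 5.540, A 6.708, D 4.775, H 4.563.
Lower quotas: F 6, C 5, A 6, D 4, H 4 (sum 25, leaving 3 seats).
Remainders in descending order: D 0.775, A 0.708, H 0.563, C 0.540, F 0.414.
Largest remainders: D, A, H receive the extra seats.

F: 6, C: 5, A: 7, D: 5, H: 5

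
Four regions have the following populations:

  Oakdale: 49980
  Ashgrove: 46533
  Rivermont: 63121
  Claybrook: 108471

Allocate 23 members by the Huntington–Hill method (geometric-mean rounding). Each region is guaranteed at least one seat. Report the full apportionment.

Oakdale: 4, Ashgrove: 4, Rivermont: 6, Claybrook: 9

With divisor 11479: modified quotas Oakdale 4.354, Ashgrove 4.054, Rivermont 5.499, Claybrook 9.450.
Geometric-mean thresholds: Oakdale √(4·5)=4.472, Ashgrove √(4·5)=4.472, Rivermont √(5·6)=5.477, Claybrook √(9·10)=9.487.
Each quota rounded against its threshold gives Oakdale 4, Ashgrove 4, Rivermont 6, Claybrook 9 (total 23).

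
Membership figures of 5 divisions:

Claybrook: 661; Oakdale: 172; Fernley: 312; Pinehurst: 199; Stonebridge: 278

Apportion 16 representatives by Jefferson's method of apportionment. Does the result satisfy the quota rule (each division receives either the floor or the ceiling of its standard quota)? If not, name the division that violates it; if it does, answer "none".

Standard quotas: Claybrook 6.520, Oakdale 1.697, Fernley 3.078, Pinehurst 1.963, Stonebridge 2.742.
Jefferson allocation: Claybrook 7, Oakdale 1, Fernley 3, Pinehurst 2, Stonebridge 3.
Every allocation lies between the lower and upper quota.

none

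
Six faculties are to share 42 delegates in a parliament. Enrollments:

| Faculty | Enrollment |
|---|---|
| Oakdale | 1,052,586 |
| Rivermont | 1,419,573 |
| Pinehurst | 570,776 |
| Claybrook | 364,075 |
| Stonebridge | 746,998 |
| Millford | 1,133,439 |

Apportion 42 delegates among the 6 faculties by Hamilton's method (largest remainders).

Oakdale=8; Rivermont=11; Pinehurst=5; Claybrook=3; Stonebridge=6; Millford=9

The standard divisor is 5287447/42 ≈ 125891.595.
Standard quotas: Oakdale 8.3611, Rivermont 11.2762, Pinehurst 4.5339, Claybrook 2.8920, Stonebridge 5.9337, Millford 9.0033.
Lower quotas: Oakdale 8, Rivermont 11, Pinehurst 4, Claybrook 2, Stonebridge 5, Millford 9 (sum 39, leaving 3 seats).
Remainders in descending order: Stonebridge 0.9337, Claybrook 0.8920, Pinehurst 0.5339, Oakdale 0.3611, Rivermont 0.2762, Millford 0.0033.
Largest remainders: Stonebridge, Claybrook, Pinehurst receive the extra seats.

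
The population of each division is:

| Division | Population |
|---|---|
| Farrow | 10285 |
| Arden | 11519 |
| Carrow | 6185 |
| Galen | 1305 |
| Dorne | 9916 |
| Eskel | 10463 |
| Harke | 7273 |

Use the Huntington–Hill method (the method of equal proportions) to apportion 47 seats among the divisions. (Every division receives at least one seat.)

Farrow 8, Arden 10, Carrow 5, Galen 1, Dorne 8, Eskel 9, Harke 6

With divisor 1213: modified quotas Farrow 8.479, Arden 9.496, Carrow 5.099, Galen 1.076, Dorne 8.175, Eskel 8.626, Harke 5.996.
Geometric-mean thresholds: Farrow √(8·9)=8.485, Arden √(9·10)=9.487, Carrow √(5·6)=5.477, Galen √(1·2)=1.414, Dorne √(8·9)=8.485, Eskel √(8·9)=8.485, Harke √(5·6)=5.477.
Each quota rounded against its threshold gives Farrow 8, Arden 10, Carrow 5, Galen 1, Dorne 8, Eskel 9, Harke 6 (total 47).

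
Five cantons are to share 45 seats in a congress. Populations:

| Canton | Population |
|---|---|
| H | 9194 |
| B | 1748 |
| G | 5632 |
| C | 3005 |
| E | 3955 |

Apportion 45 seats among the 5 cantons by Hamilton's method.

Total 23534; standard divisor 23534/45 ≈ 522.978.
Standard quotas: H 17.5801, B 3.3424, G 10.7691, C 5.7459, E 7.5625.
Lower quotas: H 17, B 3, G 10, C 5, E 7 (sum 42, leaving 3 seats).
Remainders in descending order: G 0.7691, C 0.7459, H 0.5801, E 0.5625, B 0.3424.
The surplus seats go to G, C, H.

H 18, B 3, G 11, C 6, E 7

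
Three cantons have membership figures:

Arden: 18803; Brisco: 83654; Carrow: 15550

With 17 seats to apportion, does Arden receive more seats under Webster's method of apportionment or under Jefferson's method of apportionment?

Webster: Arden 3, Brisco 12, Carrow 2.
Jefferson: Arden 2, Brisco 13, Carrow 2.
Arden gets 3 under Webster and 2 under Jefferson.

Webster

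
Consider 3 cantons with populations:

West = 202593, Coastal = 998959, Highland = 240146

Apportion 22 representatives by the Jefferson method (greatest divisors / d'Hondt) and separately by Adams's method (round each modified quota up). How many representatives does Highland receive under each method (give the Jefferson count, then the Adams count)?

3 and 4

Jefferson: West 3, Coastal 16, Highland 3.
Adams: West 3, Coastal 15, Highland 4.
Highland gets 3 under Jefferson and 4 under Adams.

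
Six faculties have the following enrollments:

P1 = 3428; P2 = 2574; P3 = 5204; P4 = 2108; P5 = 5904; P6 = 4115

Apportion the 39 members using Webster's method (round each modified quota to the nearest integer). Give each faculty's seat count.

P1 6, P2 4, P3 9, P4 3, P5 10, P6 7

Standard divisor 23333/39 ≈ 598.282; standard quotas: P1 5.730, P2 4.302, P3 8.698, P4 3.523, P5 9.868, P6 6.878.
Rounding to the nearest integer gives 6, 4, 9, 4, 10, 7 = 40 seats, so the divisor must be adjusted.
With modified divisor 610: modified quotas P1 5.620, P2 4.220, P3 8.531, P4 3.456, P5 9.679, P6 6.746.
Rounding to the nearest integer: P1 6, P2 4, P3 9, P4 3, P5 10, P6 7 (total 39).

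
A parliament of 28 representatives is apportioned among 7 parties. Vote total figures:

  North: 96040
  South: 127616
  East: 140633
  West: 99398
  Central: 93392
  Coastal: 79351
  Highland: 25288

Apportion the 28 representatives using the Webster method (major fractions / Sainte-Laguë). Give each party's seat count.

Standard divisor 661718/28 ≈ 23632.786; standard quotas: North 4.064, South 5.400, East 5.951, West 4.206, Central 3.952, Coastal 3.358, Highland 1.070.
Rounding to the nearest integer gives 4, 5, 6, 4, 4, 3, 1 = 27 seats, so the divisor must be adjusted.
With modified divisor 22900: modified quotas North 4.194, South 5.573, East 6.141, West 4.341, Central 4.078, Coastal 3.465, Highland 1.104.
Rounding to the nearest integer: North 4, South 6, East 6, West 4, Central 4, Coastal 3, Highland 1 (total 28).

North 4; South 6; East 6; West 4; Central 4; Coastal 3; Highland 1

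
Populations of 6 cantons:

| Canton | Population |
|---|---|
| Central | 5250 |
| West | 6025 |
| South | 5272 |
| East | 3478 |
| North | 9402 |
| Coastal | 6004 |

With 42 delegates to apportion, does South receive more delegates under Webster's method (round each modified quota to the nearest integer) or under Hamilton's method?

Webster: Central 6, West 7, South 6, East 4, North 12, Coastal 7.
Hamilton: Central 6, West 7, South 7, East 4, North 11, Coastal 7.
South gets 6 under Webster and 7 under Hamilton.

Hamilton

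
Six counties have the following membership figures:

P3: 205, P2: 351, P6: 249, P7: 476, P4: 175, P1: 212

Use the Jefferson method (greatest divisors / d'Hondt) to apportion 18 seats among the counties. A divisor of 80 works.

P3 2, P2 4, P6 3, P7 5, P4 2, P1 2

With modified divisor 80: modified quotas P3 2.562, P2 4.388, P6 3.112, P7 5.950, P4 2.188, P1 2.650.
Rounding down: P3 2, P2 4, P6 3, P7 5, P4 2, P1 2 (total 18).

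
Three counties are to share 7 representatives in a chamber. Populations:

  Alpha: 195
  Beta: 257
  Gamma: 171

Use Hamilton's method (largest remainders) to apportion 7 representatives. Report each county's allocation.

Total 623; standard divisor 623/7 = 89.
Standard quotas: Alpha 2.191, Beta 2.888, Gamma 1.921.
Lower quotas: Alpha 2, Beta 2, Gamma 1 (sum 5, leaving 2 seats).
Remainders in descending order: Gamma 0.921, Beta 0.888, Alpha 0.191.
Largest remainders: Gamma, Beta receive the extra seats.

Alpha: 2; Beta: 3; Gamma: 2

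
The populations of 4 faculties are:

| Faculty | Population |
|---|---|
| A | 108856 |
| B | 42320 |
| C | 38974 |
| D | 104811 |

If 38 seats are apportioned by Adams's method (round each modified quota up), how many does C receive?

Standard divisor 294961/38 ≈ 7762.132; standard quotas: A 14.024, B 5.452, C 5.021, D 13.503.
Rounding up gives 15, 6, 6, 14 = 41 seats, so the divisor must be adjusted.
With modified divisor 8200: modified quotas A 13.275, B 5.161, C 4.753, D 12.782.
Rounding up: A 14, B 6, C 5, D 13 (total 38).
C receives 5.

5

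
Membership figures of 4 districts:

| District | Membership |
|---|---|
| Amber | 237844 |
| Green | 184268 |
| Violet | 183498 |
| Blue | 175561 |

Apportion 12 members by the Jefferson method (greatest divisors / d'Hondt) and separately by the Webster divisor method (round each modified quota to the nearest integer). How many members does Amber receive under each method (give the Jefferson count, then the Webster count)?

Jefferson: Amber 4, Green 3, Violet 3, Blue 2.
Webster: Amber 3, Green 3, Violet 3, Blue 3.
Amber gets 4 under Jefferson and 3 under Webster.

4 and 3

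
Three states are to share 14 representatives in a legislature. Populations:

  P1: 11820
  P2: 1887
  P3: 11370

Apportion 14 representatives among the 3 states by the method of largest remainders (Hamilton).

P1 7; P2 1; P3 6

Total 25077; standard divisor 25077/14 ≈ 1791.214.
Standard quotas: P1 6.5989, P2 1.0535, P3 6.3476.
Lower quotas: P1 6, P2 1, P3 6 (sum 13, leaving 1 seat).
Remainders in descending order: P1 0.5989, P3 0.3476, P2 0.0535.
The surplus seat goes to P1.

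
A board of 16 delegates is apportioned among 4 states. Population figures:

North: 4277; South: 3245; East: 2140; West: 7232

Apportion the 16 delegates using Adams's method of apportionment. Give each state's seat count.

North 4, South 3, East 2, West 7

Standard divisor 16894/16 ≈ 1055.875; standard quotas: North 4.051, South 3.073, East 2.027, West 6.849.
Rounding up gives 5, 4, 3, 7 = 19 seats, so the divisor must be adjusted.
With modified divisor 1100: modified quotas North 3.888, South 2.950, East 1.945, West 6.575.
Rounding up: North 4, South 3, East 2, West 7 (total 16).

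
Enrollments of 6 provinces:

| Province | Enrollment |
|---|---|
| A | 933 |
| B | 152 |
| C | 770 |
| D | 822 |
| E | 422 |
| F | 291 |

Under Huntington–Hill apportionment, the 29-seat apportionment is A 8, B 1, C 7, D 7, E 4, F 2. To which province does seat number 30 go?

Priority for the next seat is population ÷ (√(s·(s+1))).
Priorities: A 109.955, B 107.480, C 102.896, D 109.844, E 94.362, F 118.800.
Highest priority: F.

F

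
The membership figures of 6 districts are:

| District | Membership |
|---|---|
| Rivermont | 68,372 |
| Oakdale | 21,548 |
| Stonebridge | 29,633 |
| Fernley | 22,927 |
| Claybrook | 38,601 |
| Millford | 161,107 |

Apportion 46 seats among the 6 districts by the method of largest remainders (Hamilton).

Standard divisor: 342188 ÷ 46 ≈ 7438.87.
Standard quotas: Rivermont 9.1912, Oakdale 2.8967, Stonebridge 3.9835, Fernley 3.0821, Claybrook 5.1891, Millford 21.6575.
Lower quotas: Rivermont 9, Oakdale 2, Stonebridge 3, Fernley 3, Claybrook 5, Millford 21 (sum 43, leaving 3 seats).
Remainders in descending order: Stonebridge 0.9835, Oakdale 0.8967, Millford 0.6575, Rivermont 0.1912, Claybrook 0.1891, Fernley 0.0821.
The surplus seats go to Stonebridge, Oakdale, Millford.

Rivermont 9, Oakdale 3, Stonebridge 4, Fernley 3, Claybrook 5, Millford 22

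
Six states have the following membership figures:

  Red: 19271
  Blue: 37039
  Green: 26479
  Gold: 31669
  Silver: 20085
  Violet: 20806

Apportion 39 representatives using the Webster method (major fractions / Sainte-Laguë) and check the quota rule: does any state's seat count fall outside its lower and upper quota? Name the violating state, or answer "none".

Standard quotas: Red 4.838, Blue 9.299, Green 6.647, Gold 7.950, Silver 5.042, Violet 5.223.
Webster allocation: Red 5, Blue 9, Green 7, Gold 8, Silver 5, Violet 5.
Every allocation lies between the lower and upper quota.

none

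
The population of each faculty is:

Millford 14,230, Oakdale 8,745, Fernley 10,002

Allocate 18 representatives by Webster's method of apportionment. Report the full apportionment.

Millford 8, Oakdale 5, Fernley 5

Standard divisor 32977/18 ≈ 1832.056; standard quotas: Millford 7.767, Oakdale 4.773, Fernley 5.459.
Rounding to the nearest integer gives Millford 8, Oakdale 5, Fernley 5 — total 18, matching the house size, so no adjustment is needed.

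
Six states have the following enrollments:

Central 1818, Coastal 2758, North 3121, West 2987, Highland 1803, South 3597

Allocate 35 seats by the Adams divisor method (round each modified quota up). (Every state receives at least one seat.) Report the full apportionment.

Standard divisor 16084/35 ≈ 459.543; standard quotas: Central 3.956, Coastal 6.002, North 6.792, West 6.500, Highland 3.923, South 7.827.
Rounding up gives 4, 7, 7, 7, 4, 8 = 37 seats, so the divisor must be adjusted.
With modified divisor 500: modified quotas Central 3.636, Coastal 5.516, North 6.242, West 5.974, Highland 3.606, South 7.194.
Rounding up: Central 4, Coastal 6, North 7, West 6, Highland 4, South 8 (total 35).

Central: 4, Coastal: 6, North: 7, West: 6, Highland: 4, South: 8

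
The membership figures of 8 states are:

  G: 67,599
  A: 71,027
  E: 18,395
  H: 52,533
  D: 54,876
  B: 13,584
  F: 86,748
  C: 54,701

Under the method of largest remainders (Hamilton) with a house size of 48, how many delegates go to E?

2

The standard divisor is 419463/48 ≈ 8738.812.
Standard quotas: G 7.7355, A 8.1278, E 2.1050, H 6.0115, D 6.2796, B 1.5544, F 9.9267, C 6.2595.
Lower quotas: G 7, A 8, E 2, H 6, D 6, B 1, F 9, C 6 (sum 45, leaving 3 seats).
Remainders in descending order: F 0.9267, G 0.7355, B 0.5544, D 0.2796, C 0.2595, A 0.1278, E 0.1050, H 0.0115.
The surplus seats go to F, G, B.
E receives 2.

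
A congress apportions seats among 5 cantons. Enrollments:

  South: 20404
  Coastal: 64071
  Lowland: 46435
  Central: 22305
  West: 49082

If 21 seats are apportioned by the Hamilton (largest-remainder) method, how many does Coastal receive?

7

The standard divisor is 202297/21 ≈ 9633.19.
Standard quotas: South 2.1181, Coastal 6.6511, Lowland 4.8203, Central 2.3154, West 5.0951.
Lower quotas: South 2, Coastal 6, Lowland 4, Central 2, West 5 (sum 19, leaving 2 seats).
Remainders in descending order: Lowland 0.8203, Coastal 0.6511, Central 0.3154, South 0.1181, West 0.0951.
The surplus seats go to Lowland, Coastal.
Coastal receives 7.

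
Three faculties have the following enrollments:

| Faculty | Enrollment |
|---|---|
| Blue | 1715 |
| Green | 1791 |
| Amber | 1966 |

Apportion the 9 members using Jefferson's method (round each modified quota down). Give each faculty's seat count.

Blue=3; Green=3; Amber=3

Standard divisor 5472/9 ≈ 608; standard quotas: Blue 2.821, Green 2.946, Amber 3.234.
Rounding down gives 2, 2, 3 = 7 seats, so the divisor must be adjusted.
With modified divisor 500: modified quotas Blue 3.430, Green 3.582, Amber 3.932.
Rounding down: Blue 3, Green 3, Amber 3 (total 9).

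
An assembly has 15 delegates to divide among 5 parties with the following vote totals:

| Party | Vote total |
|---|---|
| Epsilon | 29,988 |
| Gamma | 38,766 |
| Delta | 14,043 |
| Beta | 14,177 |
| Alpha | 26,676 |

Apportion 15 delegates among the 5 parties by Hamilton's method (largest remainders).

Epsilon 3, Gamma 5, Delta 2, Beta 2, Alpha 3

Total 123650; standard divisor 123650/15 ≈ 8243.333.
Standard quotas: Epsilon 3.6378, Gamma 4.7027, Delta 1.7036, Beta 1.7198, Alpha 3.2361.
Lower quotas: Epsilon 3, Gamma 4, Delta 1, Beta 1, Alpha 3 (sum 12, leaving 3 seats).
Remainders in descending order: Beta 0.7198, Delta 0.7036, Gamma 0.7027, Epsilon 0.6378, Alpha 0.2361.
Largest remainders: Beta, Delta, Gamma receive the extra seats.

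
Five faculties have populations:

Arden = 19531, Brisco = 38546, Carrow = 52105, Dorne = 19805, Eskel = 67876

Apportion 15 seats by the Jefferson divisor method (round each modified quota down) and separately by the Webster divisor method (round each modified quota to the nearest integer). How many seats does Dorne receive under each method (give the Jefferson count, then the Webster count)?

1 and 2

Jefferson: Arden 1, Brisco 3, Carrow 4, Dorne 1, Eskel 6.
Webster: Arden 1, Brisco 3, Carrow 4, Dorne 2, Eskel 5.
Dorne gets 1 under Jefferson and 2 under Webster.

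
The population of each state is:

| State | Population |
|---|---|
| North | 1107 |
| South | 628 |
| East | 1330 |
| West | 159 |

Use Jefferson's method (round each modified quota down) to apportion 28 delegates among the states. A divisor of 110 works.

With modified divisor 110: modified quotas North 10.064, South 5.709, East 12.091, West 1.445.
Rounding down: North 10, South 5, East 12, West 1 (total 28).

North=10, South=5, East=12, West=1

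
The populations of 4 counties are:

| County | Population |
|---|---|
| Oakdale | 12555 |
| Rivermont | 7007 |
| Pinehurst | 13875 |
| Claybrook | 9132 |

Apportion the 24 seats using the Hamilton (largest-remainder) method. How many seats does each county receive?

Total 42569; standard divisor 42569/24 ≈ 1773.708.
Standard quotas: Oakdale 7.0784, Rivermont 3.9505, Pinehurst 7.8226, Claybrook 5.1485.
Lower quotas: Oakdale 7, Rivermont 3, Pinehurst 7, Claybrook 5 (sum 22, leaving 2 seats).
Remainders in descending order: Rivermont 0.9505, Pinehurst 0.8226, Claybrook 0.1485, Oakdale 0.0784.
Largest remainders: Rivermont, Pinehurst receive the extra seats.

Oakdale 7, Rivermont 4, Pinehurst 8, Claybrook 5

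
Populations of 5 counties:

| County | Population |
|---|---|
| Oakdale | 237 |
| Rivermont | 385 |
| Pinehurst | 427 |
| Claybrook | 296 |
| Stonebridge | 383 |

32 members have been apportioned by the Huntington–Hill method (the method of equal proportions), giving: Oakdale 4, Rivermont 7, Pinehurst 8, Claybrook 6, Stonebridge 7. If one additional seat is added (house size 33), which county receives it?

Priority for the next seat is population ÷ (√(s·(s+1))).
Priorities: Oakdale 52.995, Rivermont 51.448, Pinehurst 50.322, Claybrook 45.674, Stonebridge 51.181.
Highest priority: Oakdale.

Oakdale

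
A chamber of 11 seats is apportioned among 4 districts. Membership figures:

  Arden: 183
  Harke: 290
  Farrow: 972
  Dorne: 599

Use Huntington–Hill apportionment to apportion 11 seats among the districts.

Arden=1, Harke=2, Farrow=5, Dorne=3

With divisor 191: modified quotas Arden 0.958, Harke 1.518, Farrow 5.089, Dorne 3.136.
Geometric-mean thresholds: Arden (min 1), Harke √(1·2)=1.414, Farrow √(5·6)=5.477, Dorne √(3·4)=3.464.
Each quota rounded against its threshold gives Arden 1, Harke 2, Farrow 5, Dorne 3 (total 11).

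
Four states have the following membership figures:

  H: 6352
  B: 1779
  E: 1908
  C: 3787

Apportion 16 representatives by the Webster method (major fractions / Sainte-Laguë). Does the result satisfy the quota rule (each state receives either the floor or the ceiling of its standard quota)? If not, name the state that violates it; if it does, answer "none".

Standard quotas: H 7.351, B 2.059, E 2.208, C 4.382.
Webster allocation: H 8, B 2, E 2, C 4.
Every allocation lies between the lower and upper quota.

none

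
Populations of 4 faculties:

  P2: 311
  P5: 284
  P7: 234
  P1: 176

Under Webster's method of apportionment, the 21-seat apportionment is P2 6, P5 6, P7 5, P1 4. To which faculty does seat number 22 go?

P2

Priority for the next seat is population ÷ (current seats + 0.5).
Priorities: P2 47.846, P5 43.692, P7 42.545, P1 39.111.
Highest priority: P2.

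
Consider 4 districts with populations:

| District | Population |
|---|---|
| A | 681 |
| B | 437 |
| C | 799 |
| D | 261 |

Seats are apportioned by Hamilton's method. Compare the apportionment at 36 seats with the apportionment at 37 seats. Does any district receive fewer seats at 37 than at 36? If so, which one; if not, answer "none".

At 36 seats: A 11, B 7, C 13, D 5.
At 37 seats: A 12, B 7, C 14, D 4.
D drops from 5 to 4.

D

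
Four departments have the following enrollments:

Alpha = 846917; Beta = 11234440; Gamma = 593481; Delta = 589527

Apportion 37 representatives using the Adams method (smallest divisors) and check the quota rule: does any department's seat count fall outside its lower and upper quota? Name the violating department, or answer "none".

Standard quotas: Alpha 2.362, Beta 31.338, Gamma 1.655, Delta 1.644.
Adams allocation: Alpha 3, Beta 30, Gamma 2, Delta 2.
Beta has quota 31.338 (lower 31, upper 32) but receives 30 — outside the quota interval.

Beta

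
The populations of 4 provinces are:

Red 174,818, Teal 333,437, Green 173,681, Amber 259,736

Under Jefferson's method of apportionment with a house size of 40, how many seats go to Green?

Standard divisor 941672/40 ≈ 23541.8; standard quotas: Red 7.426, Teal 14.164, Green 7.378, Amber 11.033.
Rounding down gives 7, 14, 7, 11 = 39 seats, so the divisor must be adjusted.
With modified divisor 22000: modified quotas Red 7.946, Teal 15.156, Green 7.895, Amber 11.806.
Rounding down: Red 7, Teal 15, Green 7, Amber 11 (total 40).
Green receives 7.

7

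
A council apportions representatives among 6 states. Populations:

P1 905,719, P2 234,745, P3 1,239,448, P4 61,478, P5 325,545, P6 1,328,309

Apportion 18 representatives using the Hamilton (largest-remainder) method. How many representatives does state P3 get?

6

Standard divisor: 4095244 ÷ 18 ≈ 227513.556.
Standard quotas: P1 3.9809, P2 1.0318, P3 5.4478, P4 0.2702, P5 1.4309, P6 5.8384.
Lower quotas: P1 3, P2 1, P3 5, P4 0, P5 1, P6 5 (sum 15, leaving 3 seats).
Remainders in descending order: P1 0.9809, P6 0.8384, P3 0.4478, P5 0.4309, P4 0.2702, P2 0.0318.
The surplus seats go to P1, P6, P3.
P3 receives 6.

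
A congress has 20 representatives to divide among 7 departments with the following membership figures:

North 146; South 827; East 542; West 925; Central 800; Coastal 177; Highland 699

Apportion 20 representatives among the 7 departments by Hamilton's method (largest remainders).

Standard divisor: 4116 ÷ 20 ≈ 205.8.
Standard quotas: North 0.709, South 4.018, East 2.634, West 4.495, Central 3.887, Coastal 0.860, Highland 3.397.
Lower quotas: North 0, South 4, East 2, West 4, Central 3, Coastal 0, Highland 3 (sum 16, leaving 4 seats).
Remainders in descending order: Central 0.887, Coastal 0.860, North 0.709, East 0.634, West 0.495, Highland 0.397, South 0.018.
Largest remainders: Central, Coastal, North, East receive the extra seats.

North 1, South 4, East 3, West 4, Central 4, Coastal 1, Highland 3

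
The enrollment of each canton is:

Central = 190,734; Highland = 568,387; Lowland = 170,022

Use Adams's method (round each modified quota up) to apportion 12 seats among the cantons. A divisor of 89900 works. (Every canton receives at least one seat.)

With modified divisor 89900: modified quotas Central 2.122, Highland 6.322, Lowland 1.891.
Rounding up: Central 3, Highland 7, Lowland 2 (total 12).

Central=3, Highland=7, Lowland=2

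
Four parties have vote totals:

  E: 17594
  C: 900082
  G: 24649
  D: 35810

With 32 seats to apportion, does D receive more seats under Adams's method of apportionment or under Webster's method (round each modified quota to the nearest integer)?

Adams: E 1, C 28, G 1, D 2.
Webster: E 1, C 29, G 1, D 1.
D gets 2 under Adams and 1 under Webster.

Adams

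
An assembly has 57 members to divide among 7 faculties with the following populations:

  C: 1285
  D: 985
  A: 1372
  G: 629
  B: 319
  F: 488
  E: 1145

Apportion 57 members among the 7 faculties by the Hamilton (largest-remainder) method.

C=12, D=9, A=13, G=6, B=3, F=4, E=10

The standard divisor is 6223/57 ≈ 109.175.
Standard quotas: C 11.770, D 9.022, A 12.567, G 5.761, B 2.922, F 4.470, E 10.488.
Lower quotas: C 11, D 9, A 12, G 5, B 2, F 4, E 10 (sum 53, leaving 4 seats).
Remainders in descending order: B 0.922, C 0.770, G 0.761, A 0.567, E 0.488, F 0.470, D 0.022.
Largest remainders: B, C, G, A receive the extra seats.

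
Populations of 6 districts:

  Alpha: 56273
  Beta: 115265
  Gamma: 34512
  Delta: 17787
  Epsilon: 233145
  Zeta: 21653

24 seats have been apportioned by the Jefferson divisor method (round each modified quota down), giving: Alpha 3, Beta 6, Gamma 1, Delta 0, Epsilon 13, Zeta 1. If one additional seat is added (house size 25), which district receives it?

Priority for the next seat is population ÷ (current seats + 1).
Priorities: Alpha 14068.250, Beta 16466.429, Gamma 17256.000, Delta 17787.000, Epsilon 16653.214, Zeta 10826.500.
Highest priority: Delta.

Delta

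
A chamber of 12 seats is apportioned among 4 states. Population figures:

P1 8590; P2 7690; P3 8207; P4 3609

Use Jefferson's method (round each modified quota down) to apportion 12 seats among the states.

P1 4, P2 3, P3 4, P4 1

Standard divisor 28096/12 ≈ 2341.333; standard quotas: P1 3.669, P2 3.284, P3 3.505, P4 1.541.
Rounding down gives 3, 3, 3, 1 = 10 seats, so the divisor must be adjusted.
With modified divisor 2000: modified quotas P1 4.295, P2 3.845, P3 4.104, P4 1.804.
Rounding down: P1 4, P2 3, P3 4, P4 1 (total 12).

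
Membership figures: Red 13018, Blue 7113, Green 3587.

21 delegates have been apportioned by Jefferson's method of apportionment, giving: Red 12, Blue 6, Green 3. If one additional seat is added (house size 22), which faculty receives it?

Blue

Priority for the next seat is population ÷ (current seats + 1).
Priorities: Red 1001.385, Blue 1016.143, Green 896.750.
Highest priority: Blue.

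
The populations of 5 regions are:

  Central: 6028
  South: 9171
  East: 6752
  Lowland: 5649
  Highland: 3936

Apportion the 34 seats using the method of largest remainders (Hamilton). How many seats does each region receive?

Central=7, South=10, East=7, Lowland=6, Highland=4

The standard divisor is 31536/34 ≈ 927.529.
Standard quotas: Central 6.4990, South 9.8876, East 7.2796, Lowland 6.0904, Highland 4.2435.
Lower quotas: Central 6, South 9, East 7, Lowland 6, Highland 4 (sum 32, leaving 2 seats).
Remainders in descending order: South 0.8876, Central 0.4990, East 0.2796, Highland 0.2435, Lowland 0.0904.
Largest remainders: South, Central receive the extra seats.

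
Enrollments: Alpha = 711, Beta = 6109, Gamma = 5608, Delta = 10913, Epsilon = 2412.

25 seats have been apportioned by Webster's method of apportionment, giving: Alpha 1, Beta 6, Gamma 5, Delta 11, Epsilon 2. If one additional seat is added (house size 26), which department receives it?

Priority for the next seat is population ÷ (current seats + 0.5).
Priorities: Alpha 474.000, Beta 939.846, Gamma 1019.636, Delta 948.957, Epsilon 964.800.
Highest priority: Gamma.

Gamma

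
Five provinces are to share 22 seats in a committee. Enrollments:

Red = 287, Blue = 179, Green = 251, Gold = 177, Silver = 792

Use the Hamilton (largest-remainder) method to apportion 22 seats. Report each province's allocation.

Standard divisor: 1686 ÷ 22 ≈ 76.636.
Standard quotas: Red 3.745, Blue 2.336, Green 3.275, Gold 2.310, Silver 10.335.
Lower quotas: Red 3, Blue 2, Green 3, Gold 2, Silver 10 (sum 20, leaving 2 seats).
Remainders in descending order: Red 0.745, Blue 0.336, Silver 0.335, Gold 0.310, Green 0.275.
Largest remainders: Red, Blue receive the extra seats.

Red 4, Blue 3, Green 3, Gold 2, Silver 10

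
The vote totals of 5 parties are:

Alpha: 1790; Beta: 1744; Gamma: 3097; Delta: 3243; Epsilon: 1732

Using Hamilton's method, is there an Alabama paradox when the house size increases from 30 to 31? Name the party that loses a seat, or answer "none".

none

At 30 seats: Alpha 5, Beta 5, Gamma 8, Delta 8, Epsilon 4.
At 31 seats: Alpha 5, Beta 5, Gamma 8, Delta 9, Epsilon 4.
No party's allocation decreased.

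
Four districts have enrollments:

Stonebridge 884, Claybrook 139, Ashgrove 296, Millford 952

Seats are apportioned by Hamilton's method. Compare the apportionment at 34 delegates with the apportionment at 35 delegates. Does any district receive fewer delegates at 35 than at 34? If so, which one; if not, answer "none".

Ashgrove

At 34 seats: Stonebridge 13, Claybrook 2, Ashgrove 5, Millford 14.
At 35 seats: Stonebridge 14, Claybrook 2, Ashgrove 4, Millford 15.
Ashgrove drops from 5 to 4.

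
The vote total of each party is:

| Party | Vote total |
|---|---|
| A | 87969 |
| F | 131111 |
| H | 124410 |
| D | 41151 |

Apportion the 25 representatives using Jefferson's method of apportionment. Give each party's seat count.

A 6; F 9; H 8; D 2

Standard divisor 384641/25 ≈ 15385.64; standard quotas: A 5.718, F 8.522, H 8.086, D 2.675.
Rounding down gives 5, 8, 8, 2 = 23 seats, so the divisor must be adjusted.
With modified divisor 14200: modified quotas A 6.195, F 9.233, H 8.761, D 2.898.
Rounding down: A 6, F 9, H 8, D 2 (total 25).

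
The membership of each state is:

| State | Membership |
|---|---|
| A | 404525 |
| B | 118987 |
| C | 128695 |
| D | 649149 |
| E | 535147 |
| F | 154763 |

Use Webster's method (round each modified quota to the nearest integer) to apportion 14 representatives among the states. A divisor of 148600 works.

A=3, B=1, C=1, D=4, E=4, F=1

With modified divisor 148600: modified quotas A 2.722, B 0.801, C 0.866, D 4.368, E 3.601, F 1.041.
Rounding to the nearest integer: A 3, B 1, C 1, D 4, E 4, F 1 (total 14).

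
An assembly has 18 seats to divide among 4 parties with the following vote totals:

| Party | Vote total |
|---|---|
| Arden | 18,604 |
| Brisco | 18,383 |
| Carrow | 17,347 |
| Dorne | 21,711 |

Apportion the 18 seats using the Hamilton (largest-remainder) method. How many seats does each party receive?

Total 76045; standard divisor 76045/18 ≈ 4224.722.
Standard quotas: Arden 4.4036, Brisco 4.3513, Carrow 4.1061, Dorne 5.1390.
Lower quotas: Arden 4, Brisco 4, Carrow 4, Dorne 5 (sum 17, leaving 1 seat).
Remainders in descending order: Arden 0.4036, Brisco 0.3513, Dorne 0.1390, Carrow 0.1061.
The surplus seat goes to Arden.

Arden: 5; Brisco: 4; Carrow: 4; Dorne: 5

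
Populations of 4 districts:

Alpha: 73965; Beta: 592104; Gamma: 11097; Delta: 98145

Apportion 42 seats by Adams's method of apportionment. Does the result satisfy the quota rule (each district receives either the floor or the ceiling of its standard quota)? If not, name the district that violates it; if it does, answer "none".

Beta

Standard quotas: Alpha 4.007, Beta 32.075, Gamma 0.601, Delta 5.317.
Adams allocation: Alpha 4, Beta 31, Gamma 1, Delta 6.
Beta has quota 32.075 (lower 32, upper 33) but receives 31 — outside the quota interval.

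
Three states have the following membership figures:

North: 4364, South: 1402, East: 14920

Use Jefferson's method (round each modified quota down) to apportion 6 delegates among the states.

Standard divisor 20686/6 ≈ 3447.667; standard quotas: North 1.266, South 0.407, East 4.328.
Rounding down gives 1, 0, 4 = 5 seats, so the divisor must be adjusted.
With modified divisor 2700: modified quotas North 1.616, South 0.519, East 5.526.
Rounding down: North 1, South 0, East 5 (total 6).

North 1, South 0, East 5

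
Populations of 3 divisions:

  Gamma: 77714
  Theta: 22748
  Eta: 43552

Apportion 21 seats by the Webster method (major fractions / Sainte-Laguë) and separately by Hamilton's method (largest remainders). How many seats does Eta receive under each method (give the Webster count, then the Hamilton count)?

6 and 7

Webster: Gamma 12, Theta 3, Eta 6.
Hamilton: Gamma 11, Theta 3, Eta 7.
Eta gets 6 under Webster and 7 under Hamilton.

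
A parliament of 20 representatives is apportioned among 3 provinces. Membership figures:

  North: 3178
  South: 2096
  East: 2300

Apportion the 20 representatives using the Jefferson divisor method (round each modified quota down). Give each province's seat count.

Standard divisor 7574/20 ≈ 378.7; standard quotas: North 8.392, South 5.535, East 6.073.
Rounding down gives 8, 5, 6 = 19 seats, so the divisor must be adjusted.
With modified divisor 351: modified quotas North 9.054, South 5.972, East 6.553.
Rounding down: North 9, South 5, East 6 (total 20).

North: 9, South: 5, East: 6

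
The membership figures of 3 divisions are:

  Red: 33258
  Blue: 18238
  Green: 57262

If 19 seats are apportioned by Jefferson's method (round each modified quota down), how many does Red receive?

6

Standard divisor 108758/19 ≈ 5724.105; standard quotas: Red 5.810, Blue 3.186, Green 10.004.
Rounding down gives 5, 3, 10 = 18 seats, so the divisor must be adjusted.
With modified divisor 5400: modified quotas Red 6.159, Blue 3.377, Green 10.604.
Rounding down: Red 6, Blue 3, Green 10 (total 19).
Red receives 6.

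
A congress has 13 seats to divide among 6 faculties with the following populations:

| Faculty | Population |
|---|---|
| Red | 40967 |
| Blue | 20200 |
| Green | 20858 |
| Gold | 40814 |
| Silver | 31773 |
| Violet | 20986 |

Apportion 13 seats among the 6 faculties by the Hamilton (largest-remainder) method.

Total 175598; standard divisor 175598/13 ≈ 13507.538.
Standard quotas: Red 3.0329, Blue 1.4955, Green 1.5442, Gold 3.0216, Silver 2.3522, Violet 1.5537.
Lower quotas: Red 3, Blue 1, Green 1, Gold 3, Silver 2, Violet 1 (sum 11, leaving 2 seats).
Remainders in descending order: Violet 0.5537, Green 0.5442, Blue 0.4955, Silver 0.3522, Red 0.0329, Gold 0.0216.
Largest remainders: Violet, Green receive the extra seats.

Red=3, Blue=1, Green=2, Gold=3, Silver=2, Violet=2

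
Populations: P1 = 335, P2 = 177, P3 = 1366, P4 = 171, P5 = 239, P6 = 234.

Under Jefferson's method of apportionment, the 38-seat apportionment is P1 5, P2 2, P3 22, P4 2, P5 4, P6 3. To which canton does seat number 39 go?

Priority for the next seat is population ÷ (current seats + 1).
Priorities: P1 55.833, P2 59.000, P3 59.391, P4 57.000, P5 47.800, P6 58.500.
Highest priority: P3.

P3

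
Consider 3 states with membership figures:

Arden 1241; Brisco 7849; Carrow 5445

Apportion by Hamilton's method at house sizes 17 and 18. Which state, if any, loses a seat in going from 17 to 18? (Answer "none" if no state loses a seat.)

At 17 seats: Arden 2, Brisco 9, Carrow 6.
At 18 seats: Arden 1, Brisco 10, Carrow 7.
Arden drops from 2 to 1.

Arden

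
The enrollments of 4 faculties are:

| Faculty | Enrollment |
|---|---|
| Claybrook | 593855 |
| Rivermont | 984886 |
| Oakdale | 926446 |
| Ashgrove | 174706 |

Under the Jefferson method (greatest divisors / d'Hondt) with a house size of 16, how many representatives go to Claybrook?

3

Standard divisor 2679893/16 ≈ 167493.312; standard quotas: Claybrook 3.546, Rivermont 5.880, Oakdale 5.531, Ashgrove 1.043.
Rounding down gives 3, 5, 5, 1 = 14 seats, so the divisor must be adjusted.
With modified divisor 151400: modified quotas Claybrook 3.922, Rivermont 6.505, Oakdale 6.119, Ashgrove 1.154.
Rounding down: Claybrook 3, Rivermont 6, Oakdale 6, Ashgrove 1 (total 16).
Claybrook receives 3.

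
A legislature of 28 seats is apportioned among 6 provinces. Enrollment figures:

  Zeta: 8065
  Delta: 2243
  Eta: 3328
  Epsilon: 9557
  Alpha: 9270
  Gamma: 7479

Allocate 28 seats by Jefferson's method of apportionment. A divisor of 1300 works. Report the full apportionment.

Zeta=6, Delta=1, Eta=2, Epsilon=7, Alpha=7, Gamma=5

With modified divisor 1300: modified quotas Zeta 6.204, Delta 1.725, Eta 2.560, Epsilon 7.352, Alpha 7.131, Gamma 5.753.
Rounding down: Zeta 6, Delta 1, Eta 2, Epsilon 7, Alpha 7, Gamma 5 (total 28).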